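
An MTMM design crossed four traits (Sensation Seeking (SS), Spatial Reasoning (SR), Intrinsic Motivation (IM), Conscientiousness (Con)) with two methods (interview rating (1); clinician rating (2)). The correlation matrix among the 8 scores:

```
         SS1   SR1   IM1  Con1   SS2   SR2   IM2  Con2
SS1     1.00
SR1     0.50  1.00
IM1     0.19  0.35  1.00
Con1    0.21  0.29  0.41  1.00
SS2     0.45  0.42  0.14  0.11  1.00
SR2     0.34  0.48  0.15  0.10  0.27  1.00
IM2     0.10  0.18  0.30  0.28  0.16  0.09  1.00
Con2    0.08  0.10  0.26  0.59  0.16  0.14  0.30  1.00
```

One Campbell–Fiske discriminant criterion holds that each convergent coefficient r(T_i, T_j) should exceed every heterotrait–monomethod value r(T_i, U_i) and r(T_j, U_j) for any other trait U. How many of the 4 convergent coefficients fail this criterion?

Checking each validity diagonal entry against its comparison values:
SS (methods 1·2): 0.45 vs {0.50, 0.27, 0.19, 0.16, 0.21, 0.16} → fail.
SR (methods 1·2): 0.48 vs {0.50, 0.27, 0.35, 0.09, 0.29, 0.14} → fail.
IM (methods 1·2): 0.30 vs {0.19, 0.16, 0.35, 0.09, 0.41, 0.30} → fail.
Con (methods 1·2): 0.59 vs {0.21, 0.16, 0.29, 0.14, 0.41, 0.30} → pass.
3 of 4 fail.

3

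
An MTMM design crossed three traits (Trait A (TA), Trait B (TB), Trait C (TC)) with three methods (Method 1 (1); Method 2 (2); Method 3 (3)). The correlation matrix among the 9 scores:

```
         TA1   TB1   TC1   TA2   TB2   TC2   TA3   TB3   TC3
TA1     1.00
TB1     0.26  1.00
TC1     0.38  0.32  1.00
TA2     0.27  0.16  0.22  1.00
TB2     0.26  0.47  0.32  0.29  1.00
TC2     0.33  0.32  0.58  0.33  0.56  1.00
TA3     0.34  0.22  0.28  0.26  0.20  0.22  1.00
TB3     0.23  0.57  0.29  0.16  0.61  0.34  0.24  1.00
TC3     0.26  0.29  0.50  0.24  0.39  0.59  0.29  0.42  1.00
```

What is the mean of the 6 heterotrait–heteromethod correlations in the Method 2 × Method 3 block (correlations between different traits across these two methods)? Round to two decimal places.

0.26

HTHM values (method 2 × method 3): 0.16, 0.24, 0.20, 0.39, 0.22, 0.34; mean = 1.55/6 = 0.26.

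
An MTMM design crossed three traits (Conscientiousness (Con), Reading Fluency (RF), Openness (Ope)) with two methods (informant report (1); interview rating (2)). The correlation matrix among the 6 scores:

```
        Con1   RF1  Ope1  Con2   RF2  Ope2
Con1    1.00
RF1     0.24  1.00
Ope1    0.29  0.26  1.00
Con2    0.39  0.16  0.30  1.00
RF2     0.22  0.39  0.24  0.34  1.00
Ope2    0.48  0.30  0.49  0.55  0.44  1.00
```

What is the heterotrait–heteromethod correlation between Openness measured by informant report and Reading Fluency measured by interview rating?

Different traits and methods: r(Ope1, RF2) = 0.24.

0.24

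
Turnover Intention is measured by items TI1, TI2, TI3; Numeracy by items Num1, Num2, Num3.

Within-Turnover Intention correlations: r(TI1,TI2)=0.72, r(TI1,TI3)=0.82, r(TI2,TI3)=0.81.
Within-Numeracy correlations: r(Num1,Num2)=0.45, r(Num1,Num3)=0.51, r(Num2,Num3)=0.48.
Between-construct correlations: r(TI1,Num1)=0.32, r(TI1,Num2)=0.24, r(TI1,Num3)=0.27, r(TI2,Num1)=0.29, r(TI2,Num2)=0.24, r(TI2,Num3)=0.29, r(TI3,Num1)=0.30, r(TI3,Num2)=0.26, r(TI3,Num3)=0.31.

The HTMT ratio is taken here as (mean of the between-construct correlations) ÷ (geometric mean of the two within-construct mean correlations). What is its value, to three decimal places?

Between-construct mean = 2.52/9 = 0.2800.
Mean within-TI = 2.35/3 = 0.7833; mean within-Num = 1.44/3 = 0.4800.
Geometric mean = √(0.7833 × 0.4800) = 0.6132.
HTMT = 0.2800 / 0.6132 = 0.457.

0.457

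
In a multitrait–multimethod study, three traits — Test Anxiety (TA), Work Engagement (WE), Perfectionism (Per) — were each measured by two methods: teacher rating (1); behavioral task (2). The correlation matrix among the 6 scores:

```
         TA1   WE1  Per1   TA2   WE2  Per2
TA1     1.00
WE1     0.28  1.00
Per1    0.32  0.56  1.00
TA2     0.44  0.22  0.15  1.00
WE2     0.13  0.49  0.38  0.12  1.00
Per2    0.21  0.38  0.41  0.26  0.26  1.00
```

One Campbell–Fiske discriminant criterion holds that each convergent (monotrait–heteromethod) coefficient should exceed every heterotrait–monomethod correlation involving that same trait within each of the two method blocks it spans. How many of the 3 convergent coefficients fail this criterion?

2

Convergent coefficients and their comparison sets:
TA (methods 1·2): 0.44 vs {0.28, 0.12, 0.32, 0.26} → pass.
WE (methods 1·2): 0.49 vs {0.28, 0.12, 0.56, 0.26} → fail.
Per (methods 1·2): 0.41 vs {0.32, 0.26, 0.56, 0.26} → fail.
2 of 3 fail.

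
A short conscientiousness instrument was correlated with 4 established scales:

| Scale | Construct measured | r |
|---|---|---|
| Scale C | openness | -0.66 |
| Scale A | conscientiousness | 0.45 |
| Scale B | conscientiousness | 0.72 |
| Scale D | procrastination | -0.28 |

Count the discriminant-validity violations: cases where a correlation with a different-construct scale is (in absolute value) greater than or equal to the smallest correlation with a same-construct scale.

Convergent (same construct = conscientiousness): Scale A, Scale B.
Smallest convergent = 0.45. Discriminant |r|: 0.66, 0.28; count ≥ 0.45 → 1.

1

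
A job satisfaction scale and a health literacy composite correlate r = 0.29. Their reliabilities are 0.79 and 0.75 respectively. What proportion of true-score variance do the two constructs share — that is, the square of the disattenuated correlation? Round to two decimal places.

Disattenuated r = 0.29 / √(0.79 × 0.75) = 0.29 / 0.7697 = 0.3768.
Shared true-score variance = 0.3768² = 0.1420 ≈ 0.14.

0.14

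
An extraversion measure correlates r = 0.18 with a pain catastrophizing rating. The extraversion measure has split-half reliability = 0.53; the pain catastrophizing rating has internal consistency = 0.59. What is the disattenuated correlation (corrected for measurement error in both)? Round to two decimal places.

0.32

r_true = r_obs / √(r_xx · r_yy) = 0.18 / √(0.53 × 0.59) = 0.18 / √0.3127 = 0.18 / 0.5592 ≈ 0.32.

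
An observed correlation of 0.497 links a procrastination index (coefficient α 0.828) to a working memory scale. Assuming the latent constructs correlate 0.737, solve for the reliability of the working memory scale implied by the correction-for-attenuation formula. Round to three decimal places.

r_true = r_obs / √(r_xx · r_yy) ⇒ 0.737 = 0.497 / √(0.828 · r_yy).
√(0.828 · r_yy) = 0.497 / 0.737 = 0.6744; 0.828 · r_yy = 0.4548; r_yy = 0.4548 / 0.828 ≈ 0.549.

0.549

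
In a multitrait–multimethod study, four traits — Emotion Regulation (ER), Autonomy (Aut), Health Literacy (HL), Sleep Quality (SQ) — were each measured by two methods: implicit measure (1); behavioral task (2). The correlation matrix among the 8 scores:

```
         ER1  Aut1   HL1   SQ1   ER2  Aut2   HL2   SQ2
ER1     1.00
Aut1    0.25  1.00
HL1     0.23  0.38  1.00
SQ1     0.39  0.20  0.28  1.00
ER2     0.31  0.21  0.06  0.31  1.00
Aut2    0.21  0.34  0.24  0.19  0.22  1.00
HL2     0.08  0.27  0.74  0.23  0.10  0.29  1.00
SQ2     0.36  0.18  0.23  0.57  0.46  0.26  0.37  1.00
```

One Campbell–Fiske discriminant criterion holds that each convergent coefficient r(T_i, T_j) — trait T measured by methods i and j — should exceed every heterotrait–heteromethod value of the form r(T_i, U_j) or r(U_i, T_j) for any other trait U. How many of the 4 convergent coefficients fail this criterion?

1

Convergent coefficients and their comparison sets:
ER (methods 1·2): 0.31 vs {0.21, 0.21, 0.08, 0.06, 0.36, 0.31} → fail.
Aut (methods 1·2): 0.34 vs {0.21, 0.21, 0.27, 0.24, 0.18, 0.19} → pass.
HL (methods 1·2): 0.74 vs {0.06, 0.08, 0.24, 0.27, 0.23, 0.23} → pass.
SQ (methods 1·2): 0.57 vs {0.31, 0.36, 0.19, 0.18, 0.23, 0.23} → pass.
1 of 4 fail.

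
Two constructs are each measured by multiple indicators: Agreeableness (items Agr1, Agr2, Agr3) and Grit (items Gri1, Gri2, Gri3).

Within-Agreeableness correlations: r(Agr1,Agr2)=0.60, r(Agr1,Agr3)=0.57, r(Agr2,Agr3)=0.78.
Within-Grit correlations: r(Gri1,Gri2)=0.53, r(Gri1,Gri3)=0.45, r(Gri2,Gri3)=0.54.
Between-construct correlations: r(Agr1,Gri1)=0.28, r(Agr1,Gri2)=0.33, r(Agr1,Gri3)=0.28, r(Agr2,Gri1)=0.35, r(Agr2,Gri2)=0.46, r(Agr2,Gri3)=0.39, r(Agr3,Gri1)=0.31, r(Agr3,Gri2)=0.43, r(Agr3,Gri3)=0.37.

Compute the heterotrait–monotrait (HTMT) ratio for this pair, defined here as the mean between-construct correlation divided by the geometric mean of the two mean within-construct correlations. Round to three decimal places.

Between-construct mean = 3.20/9 = 0.3556.
Mean within-Agr = 1.95/3 = 0.6500; mean within-Gri = 1.52/3 = 0.5067.
Geometric mean = √(0.6500 × 0.5067) = 0.5739.
HTMT = 0.3556 / 0.5739 = 0.620.

0.620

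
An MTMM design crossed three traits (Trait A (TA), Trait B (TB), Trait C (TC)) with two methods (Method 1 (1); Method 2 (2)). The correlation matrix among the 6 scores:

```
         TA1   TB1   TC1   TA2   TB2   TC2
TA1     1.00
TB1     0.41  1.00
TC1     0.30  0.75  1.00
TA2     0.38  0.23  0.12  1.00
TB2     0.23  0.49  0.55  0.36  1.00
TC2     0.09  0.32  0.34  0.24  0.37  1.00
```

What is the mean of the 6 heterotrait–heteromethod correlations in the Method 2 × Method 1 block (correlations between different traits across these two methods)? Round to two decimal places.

0.26

HTHM values (method 2 × method 1): 0.23, 0.12, 0.23, 0.55, 0.09, 0.32; mean = 1.54/6 = 0.26.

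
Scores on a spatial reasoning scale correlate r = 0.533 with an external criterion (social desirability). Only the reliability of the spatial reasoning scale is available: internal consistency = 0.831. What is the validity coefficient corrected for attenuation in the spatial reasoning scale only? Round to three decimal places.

0.585

Single correction: r_c = r_obs / √r_xx = 0.533 / √0.831 = 0.533 / 0.9116 ≈ 0.585.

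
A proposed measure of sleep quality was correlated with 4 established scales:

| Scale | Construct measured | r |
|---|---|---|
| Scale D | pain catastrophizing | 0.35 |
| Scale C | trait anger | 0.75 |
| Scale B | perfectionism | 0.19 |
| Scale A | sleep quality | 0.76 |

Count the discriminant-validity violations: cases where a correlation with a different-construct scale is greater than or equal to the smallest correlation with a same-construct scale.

0

Convergent (same construct = sleep quality): Scale A.
Smallest convergent = 0.76. Discriminant values: 0.35, 0.75, 0.19; count ≥ 0.76 → 0.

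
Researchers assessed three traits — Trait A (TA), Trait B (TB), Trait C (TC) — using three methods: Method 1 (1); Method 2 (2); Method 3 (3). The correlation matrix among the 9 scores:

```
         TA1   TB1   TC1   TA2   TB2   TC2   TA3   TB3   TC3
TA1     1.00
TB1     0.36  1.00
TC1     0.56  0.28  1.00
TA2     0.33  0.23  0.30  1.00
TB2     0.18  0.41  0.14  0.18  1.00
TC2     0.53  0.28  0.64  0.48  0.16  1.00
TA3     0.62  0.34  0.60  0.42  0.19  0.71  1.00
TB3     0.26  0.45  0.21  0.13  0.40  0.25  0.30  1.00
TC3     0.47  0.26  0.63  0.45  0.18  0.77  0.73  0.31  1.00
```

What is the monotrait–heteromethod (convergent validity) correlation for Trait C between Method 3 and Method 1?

0.63

Same trait (TC), different methods: r(TC3, TC1) = 0.63.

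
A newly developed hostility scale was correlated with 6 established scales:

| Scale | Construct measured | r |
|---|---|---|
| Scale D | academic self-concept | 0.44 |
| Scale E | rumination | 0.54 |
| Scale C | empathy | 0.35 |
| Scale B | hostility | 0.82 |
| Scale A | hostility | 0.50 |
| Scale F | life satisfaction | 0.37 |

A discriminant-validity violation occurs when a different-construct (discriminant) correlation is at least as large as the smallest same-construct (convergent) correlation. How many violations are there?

Convergent (same construct = hostility): Scale B, Scale A.
Smallest convergent = 0.50. Discriminant values: 0.44, 0.54, 0.35, 0.37; count ≥ 0.50 → 1.

1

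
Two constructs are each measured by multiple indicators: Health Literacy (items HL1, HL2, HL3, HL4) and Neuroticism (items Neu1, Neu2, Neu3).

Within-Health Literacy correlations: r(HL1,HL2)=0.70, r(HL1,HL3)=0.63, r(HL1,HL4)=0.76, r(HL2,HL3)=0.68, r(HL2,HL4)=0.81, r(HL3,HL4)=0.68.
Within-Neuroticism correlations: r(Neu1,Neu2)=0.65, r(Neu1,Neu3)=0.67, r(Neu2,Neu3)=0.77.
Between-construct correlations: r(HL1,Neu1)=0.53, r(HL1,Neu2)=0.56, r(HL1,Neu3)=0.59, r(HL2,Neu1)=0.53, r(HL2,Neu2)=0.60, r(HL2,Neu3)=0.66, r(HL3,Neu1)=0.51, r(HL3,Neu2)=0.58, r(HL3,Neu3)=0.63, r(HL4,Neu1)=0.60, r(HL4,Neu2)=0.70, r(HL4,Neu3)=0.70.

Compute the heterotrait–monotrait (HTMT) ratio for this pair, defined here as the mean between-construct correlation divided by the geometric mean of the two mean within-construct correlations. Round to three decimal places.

Between-construct mean = 7.19/12 = 0.5992.
Mean within-HL = 4.26/6 = 0.7100; mean within-Neu = 2.09/3 = 0.6967.
Geometric mean = √(0.7100 × 0.6967) = 0.7033.
HTMT = 0.5992 / 0.7033 = 0.852.

0.852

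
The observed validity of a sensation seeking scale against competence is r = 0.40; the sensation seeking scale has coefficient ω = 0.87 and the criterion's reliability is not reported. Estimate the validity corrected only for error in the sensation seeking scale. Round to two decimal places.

Single correction: r_c = r_obs / √r_xx = 0.40 / √0.87 = 0.40 / 0.9327 ≈ 0.43.

0.43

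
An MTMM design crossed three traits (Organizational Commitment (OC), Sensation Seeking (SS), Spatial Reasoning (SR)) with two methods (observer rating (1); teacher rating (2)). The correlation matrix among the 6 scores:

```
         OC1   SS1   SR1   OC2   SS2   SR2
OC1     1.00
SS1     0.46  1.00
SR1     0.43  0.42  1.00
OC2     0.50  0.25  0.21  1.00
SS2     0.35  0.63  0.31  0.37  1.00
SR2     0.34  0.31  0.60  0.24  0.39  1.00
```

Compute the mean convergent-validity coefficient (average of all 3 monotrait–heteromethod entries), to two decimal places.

Convergent values: 0.50, 0.63, 0.60; mean = 1.73/3 = 0.58.

0.58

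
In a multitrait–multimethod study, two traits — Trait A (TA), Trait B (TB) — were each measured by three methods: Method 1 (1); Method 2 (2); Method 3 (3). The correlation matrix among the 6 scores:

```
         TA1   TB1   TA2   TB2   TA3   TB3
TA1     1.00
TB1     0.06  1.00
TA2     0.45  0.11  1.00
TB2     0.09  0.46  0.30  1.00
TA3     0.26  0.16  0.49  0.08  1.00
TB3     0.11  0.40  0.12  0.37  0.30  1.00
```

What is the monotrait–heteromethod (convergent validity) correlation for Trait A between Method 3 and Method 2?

Same trait (TA), different methods: r(TA3, TA2) = 0.49.

0.49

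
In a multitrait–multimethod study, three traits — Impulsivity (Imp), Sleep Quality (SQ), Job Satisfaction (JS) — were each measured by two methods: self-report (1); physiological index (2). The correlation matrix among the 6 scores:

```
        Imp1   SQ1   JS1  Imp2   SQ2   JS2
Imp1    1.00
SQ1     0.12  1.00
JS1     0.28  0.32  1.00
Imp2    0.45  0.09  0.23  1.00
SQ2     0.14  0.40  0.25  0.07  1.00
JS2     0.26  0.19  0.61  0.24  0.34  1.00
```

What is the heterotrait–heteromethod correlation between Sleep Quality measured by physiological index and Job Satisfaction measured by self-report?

Different traits and methods: r(SQ2, JS1) = 0.25.

0.25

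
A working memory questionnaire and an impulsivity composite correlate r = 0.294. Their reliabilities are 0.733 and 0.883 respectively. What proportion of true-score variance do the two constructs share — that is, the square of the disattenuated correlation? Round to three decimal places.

Disattenuated r = 0.294 / √(0.733 × 0.883) = 0.294 / 0.8045 = 0.3654.
Shared true-score variance = 0.3654² = 0.1335 ≈ 0.134.

0.134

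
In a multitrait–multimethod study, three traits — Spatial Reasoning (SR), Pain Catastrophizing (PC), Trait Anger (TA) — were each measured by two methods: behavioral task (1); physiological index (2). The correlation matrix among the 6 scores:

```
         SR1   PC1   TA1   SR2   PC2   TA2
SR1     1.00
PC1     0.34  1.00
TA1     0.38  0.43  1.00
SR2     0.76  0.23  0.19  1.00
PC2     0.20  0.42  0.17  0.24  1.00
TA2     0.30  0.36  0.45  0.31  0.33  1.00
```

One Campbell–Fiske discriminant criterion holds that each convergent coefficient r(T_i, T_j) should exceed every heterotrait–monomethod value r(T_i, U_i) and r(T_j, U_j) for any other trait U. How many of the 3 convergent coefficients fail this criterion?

1

Checking each validity diagonal entry against its comparison values:
SR (methods 1·2): 0.76 vs {0.34, 0.24, 0.38, 0.31} → pass.
PC (methods 1·2): 0.42 vs {0.34, 0.24, 0.43, 0.33} → fail.
TA (methods 1·2): 0.45 vs {0.38, 0.31, 0.43, 0.33} → pass.
1 of 3 fail.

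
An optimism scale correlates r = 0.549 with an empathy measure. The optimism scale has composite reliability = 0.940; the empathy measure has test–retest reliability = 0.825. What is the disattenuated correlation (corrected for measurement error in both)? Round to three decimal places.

0.623

r_true = r_obs / √(r_xx · r_yy) = 0.549 / √(0.940 × 0.825) = 0.549 / √0.775500 = 0.549 / 0.8806 ≈ 0.623.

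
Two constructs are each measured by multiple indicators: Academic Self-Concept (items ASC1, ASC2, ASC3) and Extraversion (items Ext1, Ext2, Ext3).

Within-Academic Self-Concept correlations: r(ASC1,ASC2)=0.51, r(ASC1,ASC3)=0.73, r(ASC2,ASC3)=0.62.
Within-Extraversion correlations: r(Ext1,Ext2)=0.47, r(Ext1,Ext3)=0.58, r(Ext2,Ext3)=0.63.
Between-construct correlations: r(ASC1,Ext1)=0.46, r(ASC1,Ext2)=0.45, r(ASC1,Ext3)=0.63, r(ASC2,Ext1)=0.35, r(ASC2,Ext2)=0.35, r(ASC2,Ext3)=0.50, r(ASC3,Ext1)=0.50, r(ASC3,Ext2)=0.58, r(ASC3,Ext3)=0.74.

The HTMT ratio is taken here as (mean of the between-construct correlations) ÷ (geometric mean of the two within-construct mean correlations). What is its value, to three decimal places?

0.860

Between-construct mean = 4.56/9 = 0.5067.
Mean within-ASC = 1.86/3 = 0.6200; mean within-Ext = 1.68/3 = 0.5600.
Geometric mean = √(0.6200 × 0.5600) = 0.5892.
HTMT = 0.5067 / 0.5892 = 0.860.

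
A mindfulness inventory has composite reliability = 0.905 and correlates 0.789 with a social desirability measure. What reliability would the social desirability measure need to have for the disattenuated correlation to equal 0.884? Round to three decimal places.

0.880

r_true = r_obs / √(r_xx · r_yy) ⇒ 0.884 = 0.789 / √(0.905 · r_yy).
√(0.905 · r_yy) = 0.789 / 0.884 = 0.8925; 0.905 · r_yy = 0.7966; r_yy = 0.7966 / 0.905 ≈ 0.880.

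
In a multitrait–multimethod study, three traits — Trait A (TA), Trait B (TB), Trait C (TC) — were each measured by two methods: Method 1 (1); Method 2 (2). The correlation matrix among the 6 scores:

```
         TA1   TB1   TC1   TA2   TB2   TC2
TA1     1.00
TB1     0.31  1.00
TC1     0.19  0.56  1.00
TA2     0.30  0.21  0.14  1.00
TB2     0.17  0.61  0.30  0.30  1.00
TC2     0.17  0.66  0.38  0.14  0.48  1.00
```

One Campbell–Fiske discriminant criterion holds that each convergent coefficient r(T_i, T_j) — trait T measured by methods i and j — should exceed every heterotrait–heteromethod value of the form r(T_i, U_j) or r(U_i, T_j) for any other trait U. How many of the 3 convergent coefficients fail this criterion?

Each convergent coefficient versus the relevant comparison correlations:
TA (methods 1·2): 0.30 vs {0.17, 0.21, 0.17, 0.14} → pass.
TB (methods 1·2): 0.61 vs {0.21, 0.17, 0.66, 0.30} → fail.
TC (methods 1·2): 0.38 vs {0.14, 0.17, 0.30, 0.66} → fail.
2 of 3 fail.

2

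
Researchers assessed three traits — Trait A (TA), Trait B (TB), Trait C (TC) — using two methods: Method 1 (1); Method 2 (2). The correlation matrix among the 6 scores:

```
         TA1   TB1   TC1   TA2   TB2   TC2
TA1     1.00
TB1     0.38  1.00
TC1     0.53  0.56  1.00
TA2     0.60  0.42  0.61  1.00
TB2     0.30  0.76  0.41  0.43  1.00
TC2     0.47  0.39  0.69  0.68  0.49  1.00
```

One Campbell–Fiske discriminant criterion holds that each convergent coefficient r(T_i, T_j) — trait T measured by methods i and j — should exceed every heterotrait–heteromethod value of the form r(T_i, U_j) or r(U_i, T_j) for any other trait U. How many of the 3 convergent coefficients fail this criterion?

Each convergent coefficient versus the relevant comparison correlations:
TA (methods 1·2): 0.60 vs {0.30, 0.42, 0.47, 0.61} → fail.
TB (methods 1·2): 0.76 vs {0.42, 0.30, 0.39, 0.41} → pass.
TC (methods 1·2): 0.69 vs {0.61, 0.47, 0.41, 0.39} → pass.
1 of 3 fail.

1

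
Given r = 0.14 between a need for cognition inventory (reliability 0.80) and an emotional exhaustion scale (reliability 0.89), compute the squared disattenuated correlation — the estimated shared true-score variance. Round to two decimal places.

0.03

Disattenuated r = 0.14 / √(0.80 × 0.89) = 0.14 / 0.8438 = 0.1659.
Shared true-score variance = 0.1659² = 0.0275 ≈ 0.03.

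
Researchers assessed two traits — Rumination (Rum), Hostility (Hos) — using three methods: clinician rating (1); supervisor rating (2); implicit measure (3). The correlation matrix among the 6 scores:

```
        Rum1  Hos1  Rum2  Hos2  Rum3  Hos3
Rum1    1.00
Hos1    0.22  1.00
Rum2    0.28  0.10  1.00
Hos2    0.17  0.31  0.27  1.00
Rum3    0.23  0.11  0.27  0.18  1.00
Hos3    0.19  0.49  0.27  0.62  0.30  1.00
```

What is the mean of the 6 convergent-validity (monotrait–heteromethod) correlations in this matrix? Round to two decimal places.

Convergent values: 0.28, 0.23, 0.27, 0.31, 0.49, 0.62; mean = 2.20/6 = 0.37.

0.37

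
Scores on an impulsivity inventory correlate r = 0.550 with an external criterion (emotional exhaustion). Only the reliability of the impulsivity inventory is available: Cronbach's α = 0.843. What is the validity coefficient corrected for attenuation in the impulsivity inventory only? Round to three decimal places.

Single correction: r_c = r_obs / √r_xx = 0.550 / √0.843 = 0.550 / 0.9182 ≈ 0.599.

0.599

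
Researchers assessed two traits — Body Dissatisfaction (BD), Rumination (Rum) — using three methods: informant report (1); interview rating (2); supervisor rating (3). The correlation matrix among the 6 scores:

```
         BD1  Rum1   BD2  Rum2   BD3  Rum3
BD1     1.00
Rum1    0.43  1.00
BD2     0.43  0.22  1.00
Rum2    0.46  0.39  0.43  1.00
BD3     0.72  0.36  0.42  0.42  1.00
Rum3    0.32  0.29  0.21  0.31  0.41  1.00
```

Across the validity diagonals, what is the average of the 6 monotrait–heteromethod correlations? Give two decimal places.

Convergent values: 0.43, 0.72, 0.42, 0.39, 0.29, 0.31; mean = 2.56/6 = 0.43.

0.43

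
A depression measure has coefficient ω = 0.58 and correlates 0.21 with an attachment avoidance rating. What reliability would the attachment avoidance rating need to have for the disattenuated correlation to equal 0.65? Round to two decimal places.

r_true = r_obs / √(r_xx · r_yy) ⇒ 0.65 = 0.21 / √(0.58 · r_yy).
√(0.58 · r_yy) = 0.21 / 0.65 = 0.3231; 0.58 · r_yy = 0.1044; r_yy = 0.1044 / 0.58 ≈ 0.18.

0.18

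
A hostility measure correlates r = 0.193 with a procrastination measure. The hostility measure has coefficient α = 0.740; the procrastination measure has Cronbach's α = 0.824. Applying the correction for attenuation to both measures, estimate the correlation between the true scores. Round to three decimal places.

0.247

r_true = r_obs / √(r_xx · r_yy) = 0.193 / √(0.740 × 0.824) = 0.193 / √0.609760 = 0.193 / 0.7809 ≈ 0.247.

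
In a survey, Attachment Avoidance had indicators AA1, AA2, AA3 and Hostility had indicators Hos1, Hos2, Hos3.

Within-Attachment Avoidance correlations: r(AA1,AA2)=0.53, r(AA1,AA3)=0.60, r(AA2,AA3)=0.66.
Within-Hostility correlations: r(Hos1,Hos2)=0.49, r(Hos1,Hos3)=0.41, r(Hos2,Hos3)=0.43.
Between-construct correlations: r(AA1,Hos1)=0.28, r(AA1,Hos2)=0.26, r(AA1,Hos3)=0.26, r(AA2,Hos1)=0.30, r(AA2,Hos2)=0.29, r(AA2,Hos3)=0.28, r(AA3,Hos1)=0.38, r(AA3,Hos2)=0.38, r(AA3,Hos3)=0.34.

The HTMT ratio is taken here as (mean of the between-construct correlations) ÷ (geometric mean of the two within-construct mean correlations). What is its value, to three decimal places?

0.598

Between-construct mean = 2.77/9 = 0.3078.
Mean within-AA = 1.79/3 = 0.5967; mean within-Hos = 1.33/3 = 0.4433.
Geometric mean = √(0.5967 × 0.4433) = 0.5143.
HTMT = 0.3078 / 0.5143 = 0.598.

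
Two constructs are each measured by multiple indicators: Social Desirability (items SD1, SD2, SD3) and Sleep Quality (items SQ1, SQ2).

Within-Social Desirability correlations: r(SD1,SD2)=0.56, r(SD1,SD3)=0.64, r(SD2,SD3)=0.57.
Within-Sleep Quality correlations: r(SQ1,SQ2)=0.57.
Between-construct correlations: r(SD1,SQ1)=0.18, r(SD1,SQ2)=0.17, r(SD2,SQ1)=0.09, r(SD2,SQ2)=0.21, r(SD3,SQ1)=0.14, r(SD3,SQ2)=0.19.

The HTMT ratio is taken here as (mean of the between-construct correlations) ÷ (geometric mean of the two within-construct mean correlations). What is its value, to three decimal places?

Mean between = 0.98/6 = 0.1633.
Mean within-SD = 1.77/3 = 0.5900; mean within-SQ = 0.57/1 = 0.5700.
Geometric mean = √(0.5900 × 0.5700) = 0.5799.
HTMT = 0.1633 / 0.5799 = 0.282.

0.282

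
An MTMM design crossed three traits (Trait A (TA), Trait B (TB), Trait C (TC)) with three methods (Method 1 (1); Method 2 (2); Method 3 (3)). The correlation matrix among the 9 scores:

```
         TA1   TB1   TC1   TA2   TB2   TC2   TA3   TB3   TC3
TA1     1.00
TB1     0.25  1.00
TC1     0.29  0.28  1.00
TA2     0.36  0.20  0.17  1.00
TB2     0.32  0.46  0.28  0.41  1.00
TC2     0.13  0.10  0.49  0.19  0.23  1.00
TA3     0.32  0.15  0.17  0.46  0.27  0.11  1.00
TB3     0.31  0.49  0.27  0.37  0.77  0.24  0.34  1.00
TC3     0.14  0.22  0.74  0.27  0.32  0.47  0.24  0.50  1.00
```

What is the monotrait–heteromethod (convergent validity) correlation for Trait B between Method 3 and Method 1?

Same trait (TB), different methods: r(TB3, TB1) = 0.49.

0.49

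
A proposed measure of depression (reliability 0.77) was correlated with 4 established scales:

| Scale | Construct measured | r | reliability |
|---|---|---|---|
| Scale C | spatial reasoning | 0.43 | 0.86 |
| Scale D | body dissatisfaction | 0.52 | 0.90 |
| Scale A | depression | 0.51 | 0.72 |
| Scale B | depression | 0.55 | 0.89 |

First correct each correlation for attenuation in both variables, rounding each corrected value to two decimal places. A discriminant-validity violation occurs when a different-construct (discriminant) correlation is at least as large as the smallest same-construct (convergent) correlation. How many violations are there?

0

Disattenuated r (r / √(r_scale · r_new)):
  Scale C (disc): 0.43 / √(0.86·0.77) = 0.53
  Scale D (disc): 0.52 / √(0.90·0.77) = 0.62
  Scale A (conv): 0.51 / √(0.72·0.77) = 0.68
  Scale B (conv): 0.55 / √(0.89·0.77) = 0.66
Smallest convergent = 0.66. Discriminant values: 0.53, 0.62; count ≥ 0.66 → 0.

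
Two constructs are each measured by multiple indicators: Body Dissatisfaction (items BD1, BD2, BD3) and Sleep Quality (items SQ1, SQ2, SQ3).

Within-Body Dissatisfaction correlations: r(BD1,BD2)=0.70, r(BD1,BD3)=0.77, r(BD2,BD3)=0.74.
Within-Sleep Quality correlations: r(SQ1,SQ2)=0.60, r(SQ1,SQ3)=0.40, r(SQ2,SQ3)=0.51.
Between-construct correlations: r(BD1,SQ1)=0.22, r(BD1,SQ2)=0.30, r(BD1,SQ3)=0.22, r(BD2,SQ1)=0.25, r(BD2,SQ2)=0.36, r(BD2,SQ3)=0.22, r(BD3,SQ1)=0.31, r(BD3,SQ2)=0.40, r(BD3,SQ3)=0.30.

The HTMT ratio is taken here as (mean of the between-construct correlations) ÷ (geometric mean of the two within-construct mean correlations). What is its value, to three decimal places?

0.471

Mean between = 2.58/9 = 0.2867.
Mean within-BD = 2.21/3 = 0.7367; mean within-SQ = 1.51/3 = 0.5033.
Geometric mean = √(0.7367 × 0.5033) = 0.6089.
HTMT = 0.2867 / 0.6089 = 0.471.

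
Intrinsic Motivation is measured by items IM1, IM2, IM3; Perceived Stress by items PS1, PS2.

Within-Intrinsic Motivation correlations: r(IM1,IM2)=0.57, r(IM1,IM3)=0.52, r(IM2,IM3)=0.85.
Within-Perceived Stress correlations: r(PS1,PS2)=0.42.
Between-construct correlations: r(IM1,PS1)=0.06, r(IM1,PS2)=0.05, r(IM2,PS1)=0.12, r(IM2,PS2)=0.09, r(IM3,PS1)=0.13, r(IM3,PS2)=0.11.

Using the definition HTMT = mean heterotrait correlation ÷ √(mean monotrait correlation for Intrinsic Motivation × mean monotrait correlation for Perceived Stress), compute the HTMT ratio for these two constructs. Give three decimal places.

Mean between = 0.56/6 = 0.0933.
Mean within-IM = 1.94/3 = 0.6467; mean within-PS = 0.42/1 = 0.4200.
Geometric mean = √(0.6467 × 0.4200) = 0.5212.
HTMT = 0.0933 / 0.5212 = 0.179.

0.179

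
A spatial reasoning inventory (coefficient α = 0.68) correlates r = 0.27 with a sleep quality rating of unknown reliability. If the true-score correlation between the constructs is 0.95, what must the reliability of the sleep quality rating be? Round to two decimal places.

r_true = r_obs / √(r_xx · r_yy) ⇒ 0.95 = 0.27 / √(0.68 · r_yy).
√(0.68 · r_yy) = 0.27 / 0.95 = 0.2842; 0.68 · r_yy = 0.0808; r_yy = 0.0808 / 0.68 ≈ 0.12.

0.12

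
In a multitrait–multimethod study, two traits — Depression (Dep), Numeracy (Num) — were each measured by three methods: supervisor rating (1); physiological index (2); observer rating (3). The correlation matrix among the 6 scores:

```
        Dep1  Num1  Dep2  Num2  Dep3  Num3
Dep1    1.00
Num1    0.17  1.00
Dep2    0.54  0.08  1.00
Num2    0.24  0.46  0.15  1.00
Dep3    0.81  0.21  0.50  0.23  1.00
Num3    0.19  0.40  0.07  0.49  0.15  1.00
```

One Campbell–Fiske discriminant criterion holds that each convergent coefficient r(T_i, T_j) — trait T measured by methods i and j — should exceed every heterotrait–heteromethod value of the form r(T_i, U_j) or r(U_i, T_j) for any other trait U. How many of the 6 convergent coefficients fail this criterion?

Convergent coefficients and their comparison sets:
Dep (methods 1·2): 0.54 vs {0.24, 0.08} → pass.
Dep (methods 1·3): 0.81 vs {0.19, 0.21} → pass.
Dep (methods 2·3): 0.50 vs {0.07, 0.23} → pass.
Num (methods 1·2): 0.46 vs {0.08, 0.24} → pass.
Num (methods 1·3): 0.40 vs {0.21, 0.19} → pass.
Num (methods 2·3): 0.49 vs {0.23, 0.07} → pass.
0 of 6 fail.

0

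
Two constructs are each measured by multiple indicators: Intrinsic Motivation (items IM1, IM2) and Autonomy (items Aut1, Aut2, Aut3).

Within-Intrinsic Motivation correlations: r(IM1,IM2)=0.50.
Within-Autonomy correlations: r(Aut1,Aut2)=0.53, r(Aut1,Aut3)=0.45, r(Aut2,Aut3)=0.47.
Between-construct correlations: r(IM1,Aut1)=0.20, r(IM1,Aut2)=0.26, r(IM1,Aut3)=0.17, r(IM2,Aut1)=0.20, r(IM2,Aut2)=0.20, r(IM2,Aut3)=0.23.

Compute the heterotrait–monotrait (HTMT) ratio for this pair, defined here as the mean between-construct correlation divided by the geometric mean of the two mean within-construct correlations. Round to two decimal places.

0.43

Mean between = 1.26/6 = 0.2100.
Mean within-IM = 0.50/1 = 0.5000; mean within-Aut = 1.45/3 = 0.4833.
Geometric mean = √(0.5000 × 0.4833) = 0.4916.
HTMT = 0.2100 / 0.4916 = 0.43.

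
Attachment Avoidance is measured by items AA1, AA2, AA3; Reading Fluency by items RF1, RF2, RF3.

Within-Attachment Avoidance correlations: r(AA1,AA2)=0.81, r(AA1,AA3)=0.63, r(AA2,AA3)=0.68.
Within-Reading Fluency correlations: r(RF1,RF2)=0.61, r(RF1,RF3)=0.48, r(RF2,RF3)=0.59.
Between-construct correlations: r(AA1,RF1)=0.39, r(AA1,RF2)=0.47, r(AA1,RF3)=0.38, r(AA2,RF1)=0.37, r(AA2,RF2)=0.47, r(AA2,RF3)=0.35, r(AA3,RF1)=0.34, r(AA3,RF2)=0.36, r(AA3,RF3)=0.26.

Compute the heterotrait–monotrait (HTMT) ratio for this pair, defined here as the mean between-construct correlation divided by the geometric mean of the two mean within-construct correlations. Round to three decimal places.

Between-construct mean = 3.39/9 = 0.3767.
Mean within-AA = 2.12/3 = 0.7067; mean within-RF = 1.68/3 = 0.5600.
Geometric mean = √(0.7067 × 0.5600) = 0.6291.
HTMT = 0.3767 / 0.6291 = 0.599.

0.599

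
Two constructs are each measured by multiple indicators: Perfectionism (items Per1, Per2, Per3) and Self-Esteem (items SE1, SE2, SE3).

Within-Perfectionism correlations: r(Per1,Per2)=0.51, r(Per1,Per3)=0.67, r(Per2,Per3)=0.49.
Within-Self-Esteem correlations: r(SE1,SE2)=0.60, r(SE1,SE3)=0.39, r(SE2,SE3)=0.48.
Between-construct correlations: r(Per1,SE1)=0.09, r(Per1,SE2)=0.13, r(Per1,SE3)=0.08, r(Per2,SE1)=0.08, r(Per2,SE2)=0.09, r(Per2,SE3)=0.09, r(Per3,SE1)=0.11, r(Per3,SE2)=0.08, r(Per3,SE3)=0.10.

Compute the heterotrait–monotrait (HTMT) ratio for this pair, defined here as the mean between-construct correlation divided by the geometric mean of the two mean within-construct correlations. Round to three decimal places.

0.181

Mean heterotrait r = 0.85/9 = 0.0944.
Mean within-Per = 1.67/3 = 0.5567; mean within-SE = 1.47/3 = 0.4900.
Geometric mean = √(0.5567 × 0.4900) = 0.5223.
HTMT = 0.0944 / 0.5223 = 0.181.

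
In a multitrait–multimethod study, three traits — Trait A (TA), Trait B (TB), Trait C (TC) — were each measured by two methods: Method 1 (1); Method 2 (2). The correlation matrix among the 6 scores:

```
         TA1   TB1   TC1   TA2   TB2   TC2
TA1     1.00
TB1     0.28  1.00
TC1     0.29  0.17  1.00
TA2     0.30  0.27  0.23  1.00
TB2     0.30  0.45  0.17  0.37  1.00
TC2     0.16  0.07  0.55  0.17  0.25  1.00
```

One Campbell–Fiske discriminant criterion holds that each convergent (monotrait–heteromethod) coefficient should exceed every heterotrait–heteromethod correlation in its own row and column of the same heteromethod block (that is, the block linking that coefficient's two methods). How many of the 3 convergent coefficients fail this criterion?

1

Checking each validity diagonal entry against its comparison values:
TA (methods 1·2): 0.30 vs {0.30, 0.27, 0.16, 0.23} → fail.
TB (methods 1·2): 0.45 vs {0.27, 0.30, 0.07, 0.17} → pass.
TC (methods 1·2): 0.55 vs {0.23, 0.16, 0.17, 0.07} → pass.
1 of 3 fail.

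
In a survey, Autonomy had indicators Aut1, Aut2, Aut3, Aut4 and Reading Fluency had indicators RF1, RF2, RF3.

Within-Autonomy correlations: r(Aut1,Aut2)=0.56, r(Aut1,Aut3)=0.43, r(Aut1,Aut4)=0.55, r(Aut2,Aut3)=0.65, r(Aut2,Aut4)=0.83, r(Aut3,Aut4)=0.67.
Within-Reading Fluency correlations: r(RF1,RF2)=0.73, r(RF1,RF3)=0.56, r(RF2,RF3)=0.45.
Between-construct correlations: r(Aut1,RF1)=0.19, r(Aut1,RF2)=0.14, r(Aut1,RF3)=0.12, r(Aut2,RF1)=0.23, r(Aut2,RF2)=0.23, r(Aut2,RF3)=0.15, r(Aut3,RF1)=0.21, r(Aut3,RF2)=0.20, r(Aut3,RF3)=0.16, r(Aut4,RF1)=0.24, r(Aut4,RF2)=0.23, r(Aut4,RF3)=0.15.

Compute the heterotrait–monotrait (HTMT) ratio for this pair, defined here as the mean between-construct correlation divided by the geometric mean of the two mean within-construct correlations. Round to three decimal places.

Mean between = 2.25/12 = 0.1875.
Mean within-Aut = 3.69/6 = 0.6150; mean within-RF = 1.74/3 = 0.5800.
Geometric mean = √(0.6150 × 0.5800) = 0.5972.
HTMT = 0.1875 / 0.5972 = 0.314.

0.314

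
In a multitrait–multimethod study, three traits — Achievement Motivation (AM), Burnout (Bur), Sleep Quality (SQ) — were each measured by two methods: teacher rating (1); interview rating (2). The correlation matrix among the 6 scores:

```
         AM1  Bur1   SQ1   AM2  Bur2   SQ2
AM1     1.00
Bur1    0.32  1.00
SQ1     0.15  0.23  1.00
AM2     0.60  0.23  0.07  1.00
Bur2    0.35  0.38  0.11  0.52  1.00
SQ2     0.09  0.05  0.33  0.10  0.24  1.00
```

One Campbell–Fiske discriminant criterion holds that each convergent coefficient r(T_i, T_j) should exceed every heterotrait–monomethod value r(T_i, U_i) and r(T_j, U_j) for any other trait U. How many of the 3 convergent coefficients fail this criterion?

Convergent coefficients and their comparison sets:
AM (methods 1·2): 0.60 vs {0.32, 0.52, 0.15, 0.10} → pass.
Bur (methods 1·2): 0.38 vs {0.32, 0.52, 0.23, 0.24} → fail.
SQ (methods 1·2): 0.33 vs {0.15, 0.10, 0.23, 0.24} → pass.
1 of 3 fail.

1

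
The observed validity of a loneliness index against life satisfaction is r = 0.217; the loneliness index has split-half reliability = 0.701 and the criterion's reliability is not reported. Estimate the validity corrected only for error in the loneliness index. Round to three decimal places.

0.259

Single correction: r_c = r_obs / √r_xx = 0.217 / √0.701 = 0.217 / 0.8373 ≈ 0.259.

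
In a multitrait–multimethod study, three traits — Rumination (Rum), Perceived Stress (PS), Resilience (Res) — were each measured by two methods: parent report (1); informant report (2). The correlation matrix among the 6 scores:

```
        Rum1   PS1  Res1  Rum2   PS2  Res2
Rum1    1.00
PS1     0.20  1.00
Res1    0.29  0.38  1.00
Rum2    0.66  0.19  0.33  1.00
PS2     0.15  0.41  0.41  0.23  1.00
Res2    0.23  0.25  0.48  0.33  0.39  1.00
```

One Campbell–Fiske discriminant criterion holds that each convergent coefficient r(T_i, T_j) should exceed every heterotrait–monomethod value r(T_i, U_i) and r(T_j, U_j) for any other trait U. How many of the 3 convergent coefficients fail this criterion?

0

Checking each validity diagonal entry against its comparison values:
Rum (methods 1·2): 0.66 vs {0.20, 0.23, 0.29, 0.33} → pass.
PS (methods 1·2): 0.41 vs {0.20, 0.23, 0.38, 0.39} → pass.
Res (methods 1·2): 0.48 vs {0.29, 0.33, 0.38, 0.39} → pass.
0 of 3 fail.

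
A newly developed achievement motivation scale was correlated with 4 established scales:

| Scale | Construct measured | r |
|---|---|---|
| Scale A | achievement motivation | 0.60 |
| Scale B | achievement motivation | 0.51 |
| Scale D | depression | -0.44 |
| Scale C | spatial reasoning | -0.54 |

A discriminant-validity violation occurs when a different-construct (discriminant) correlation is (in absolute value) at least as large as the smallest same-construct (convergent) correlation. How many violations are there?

Convergent (same construct = achievement motivation): Scale A, Scale B.
Smallest convergent = 0.51. Discriminant |r|: 0.44, 0.54; count ≥ 0.51 → 1.

1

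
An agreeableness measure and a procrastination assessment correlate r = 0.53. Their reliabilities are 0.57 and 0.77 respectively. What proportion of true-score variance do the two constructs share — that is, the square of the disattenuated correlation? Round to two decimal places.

0.64

Disattenuated r = 0.53 / √(0.57 × 0.77) = 0.53 / 0.6625 = 0.8000.
Shared true-score variance = 0.8000² = 0.6400 ≈ 0.64.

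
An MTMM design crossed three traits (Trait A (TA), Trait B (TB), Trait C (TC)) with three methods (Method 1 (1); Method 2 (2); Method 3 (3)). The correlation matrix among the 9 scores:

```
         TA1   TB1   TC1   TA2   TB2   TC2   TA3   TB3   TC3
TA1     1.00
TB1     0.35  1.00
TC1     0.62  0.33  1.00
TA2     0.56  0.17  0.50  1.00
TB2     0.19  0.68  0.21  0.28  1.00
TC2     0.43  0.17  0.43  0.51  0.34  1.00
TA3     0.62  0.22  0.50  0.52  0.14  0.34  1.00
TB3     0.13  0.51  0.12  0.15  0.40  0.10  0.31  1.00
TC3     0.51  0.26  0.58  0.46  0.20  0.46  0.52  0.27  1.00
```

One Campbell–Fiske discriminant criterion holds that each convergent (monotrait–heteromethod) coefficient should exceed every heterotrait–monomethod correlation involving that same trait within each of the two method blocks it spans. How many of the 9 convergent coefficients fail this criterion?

Checking each validity diagonal entry against its comparison values:
TA (methods 1·2): 0.56 vs {0.35, 0.28, 0.62, 0.51} → fail.
TA (methods 1·3): 0.62 vs {0.35, 0.31, 0.62, 0.52} → fail.
TA (methods 2·3): 0.52 vs {0.28, 0.31, 0.51, 0.52} → fail.
TB (methods 1·2): 0.68 vs {0.35, 0.28, 0.33, 0.34} → pass.
TB (methods 1·3): 0.51 vs {0.35, 0.31, 0.33, 0.27} → pass.
TB (methods 2·3): 0.40 vs {0.28, 0.31, 0.34, 0.27} → pass.
TC (methods 1·2): 0.43 vs {0.62, 0.51, 0.33, 0.34} → fail.
TC (methods 1·3): 0.58 vs {0.62, 0.52, 0.33, 0.27} → fail.
TC (methods 2·3): 0.46 vs {0.51, 0.52, 0.34, 0.27} → fail.
6 of 9 fail.

6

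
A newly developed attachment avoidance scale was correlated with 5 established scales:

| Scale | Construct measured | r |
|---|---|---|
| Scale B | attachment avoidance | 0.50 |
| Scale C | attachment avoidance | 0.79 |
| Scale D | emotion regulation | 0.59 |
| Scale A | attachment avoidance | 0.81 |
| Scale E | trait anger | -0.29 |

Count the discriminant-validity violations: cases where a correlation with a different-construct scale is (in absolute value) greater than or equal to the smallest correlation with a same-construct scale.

1

Convergent (same construct = attachment avoidance): Scale B, Scale C, Scale A.
Smallest convergent = 0.50. Discriminant |r|: 0.59, 0.29; count ≥ 0.50 → 1.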